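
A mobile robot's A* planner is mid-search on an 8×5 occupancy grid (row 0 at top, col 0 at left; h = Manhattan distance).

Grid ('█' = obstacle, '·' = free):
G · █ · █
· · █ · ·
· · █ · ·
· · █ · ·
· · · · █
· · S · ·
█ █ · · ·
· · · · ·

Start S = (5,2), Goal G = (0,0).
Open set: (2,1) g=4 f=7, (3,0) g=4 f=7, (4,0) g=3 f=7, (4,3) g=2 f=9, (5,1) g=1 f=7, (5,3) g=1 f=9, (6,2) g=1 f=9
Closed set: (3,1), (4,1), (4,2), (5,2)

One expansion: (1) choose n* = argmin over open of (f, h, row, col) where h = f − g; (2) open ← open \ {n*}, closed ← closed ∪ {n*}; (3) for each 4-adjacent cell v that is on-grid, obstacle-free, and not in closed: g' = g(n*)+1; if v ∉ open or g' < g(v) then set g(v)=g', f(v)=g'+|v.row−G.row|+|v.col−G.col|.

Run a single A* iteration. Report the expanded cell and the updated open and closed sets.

step 1: expand (2,1) (f=7, h=3) → closed; open now [(1,1) g=5 f=7, (2,0) g=5 f=7, (3,0) g=4 f=7, (4,0) g=3 f=7, (4,3) g=2 f=9, (5,1) g=1 f=7, (5,3) g=1 f=9, (6,2) g=1 f=9]

expanded=(2,1); open=[(1,1) g=5 f=7, (2,0) g=5 f=7, (3,0) g=4 f=7, (4,0) g=3 f=7, (4,3) g=2 f=9, (5,1) g=1 f=7, (5,3) g=1 f=9, (6,2) g=1 f=9]; closed=[(2,1), (3,1), (4,1), (4,2), (5,2)]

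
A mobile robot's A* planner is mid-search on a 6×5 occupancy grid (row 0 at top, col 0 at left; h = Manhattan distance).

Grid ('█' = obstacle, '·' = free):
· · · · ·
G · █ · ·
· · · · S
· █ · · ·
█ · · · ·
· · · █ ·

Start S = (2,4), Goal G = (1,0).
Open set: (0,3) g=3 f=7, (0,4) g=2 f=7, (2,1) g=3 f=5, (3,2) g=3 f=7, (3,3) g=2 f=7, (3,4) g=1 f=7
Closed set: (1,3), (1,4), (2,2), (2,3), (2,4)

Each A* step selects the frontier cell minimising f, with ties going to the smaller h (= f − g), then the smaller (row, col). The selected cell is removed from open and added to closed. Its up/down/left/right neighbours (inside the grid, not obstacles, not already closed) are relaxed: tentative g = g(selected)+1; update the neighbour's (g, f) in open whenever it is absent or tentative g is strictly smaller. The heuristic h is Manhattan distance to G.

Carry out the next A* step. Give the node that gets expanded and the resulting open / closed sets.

step 1: expand (2,1) (f=5, h=2) → closed; open now [(0,3) g=3 f=7, (0,4) g=2 f=7, (1,1) g=4 f=5, (2,0) g=4 f=5, (3,2) g=3 f=7, (3,3) g=2 f=7, (3,4) g=1 f=7]

expanded=(2,1); open=[(0,3) g=3 f=7, (0,4) g=2 f=7, (1,1) g=4 f=5, (2,0) g=4 f=5, (3,2) g=3 f=7, (3,3) g=2 f=7, (3,4) g=1 f=7]; closed=[(1,3), (1,4), (2,1), (2,2), (2,3), (2,4)]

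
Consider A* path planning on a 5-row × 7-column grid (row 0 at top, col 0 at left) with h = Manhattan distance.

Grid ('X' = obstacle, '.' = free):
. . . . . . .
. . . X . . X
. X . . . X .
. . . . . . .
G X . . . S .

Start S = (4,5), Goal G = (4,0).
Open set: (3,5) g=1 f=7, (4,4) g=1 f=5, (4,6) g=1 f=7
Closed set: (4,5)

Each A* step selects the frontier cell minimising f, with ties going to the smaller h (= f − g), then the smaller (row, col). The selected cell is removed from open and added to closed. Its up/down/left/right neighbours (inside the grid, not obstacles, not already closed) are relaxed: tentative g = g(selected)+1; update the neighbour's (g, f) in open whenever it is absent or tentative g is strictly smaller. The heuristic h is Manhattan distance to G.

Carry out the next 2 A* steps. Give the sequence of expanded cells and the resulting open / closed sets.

order=[(4,4) → (4,3)]; open=[(3,3) g=3 f=7, (3,4) g=2 f=7, (3,5) g=1 f=7, (4,2) g=3 f=5, (4,6) g=1 f=7]; closed=[(4,3), (4,4), (4,5)]

step 1: expand (4,4) (f=5, h=4) → closed; open now [(3,4) g=2 f=7, (3,5) g=1 f=7, (4,3) g=2 f=5, (4,6) g=1 f=7]
step 2: expand (4,3) (f=5, h=3) → closed; open now [(3,3) g=3 f=7, (3,4) g=2 f=7, (3,5) g=1 f=7, (4,2) g=3 f=5, (4,6) g=1 f=7]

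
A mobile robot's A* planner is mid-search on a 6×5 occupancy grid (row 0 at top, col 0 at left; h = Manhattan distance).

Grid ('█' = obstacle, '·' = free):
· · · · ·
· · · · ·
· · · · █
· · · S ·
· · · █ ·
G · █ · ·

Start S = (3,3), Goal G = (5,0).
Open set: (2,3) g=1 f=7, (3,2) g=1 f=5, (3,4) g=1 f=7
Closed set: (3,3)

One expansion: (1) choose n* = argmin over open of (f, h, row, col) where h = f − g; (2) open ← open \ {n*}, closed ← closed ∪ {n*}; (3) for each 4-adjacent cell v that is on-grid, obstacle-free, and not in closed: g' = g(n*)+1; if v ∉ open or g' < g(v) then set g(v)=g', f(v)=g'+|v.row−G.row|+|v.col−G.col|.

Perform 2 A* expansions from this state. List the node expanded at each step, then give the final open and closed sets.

order=[(3,2) → (3,1)]; open=[(2,1) g=3 f=7, (2,2) g=2 f=7, (2,3) g=1 f=7, (3,0) g=3 f=5, (3,4) g=1 f=7, (4,1) g=3 f=5, (4,2) g=2 f=5]; closed=[(3,1), (3,2), (3,3)]

step 1: expand (3,2) (f=5, h=4) → closed; open now [(2,2) g=2 f=7, (2,3) g=1 f=7, (3,1) g=2 f=5, (3,4) g=1 f=7, (4,2) g=2 f=5]
step 2: expand (3,1) (f=5, h=3) → closed; open now [(2,1) g=3 f=7, (2,2) g=2 f=7, (2,3) g=1 f=7, (3,0) g=3 f=5, (3,4) g=1 f=7, (4,1) g=3 f=5, (4,2) g=2 f=5]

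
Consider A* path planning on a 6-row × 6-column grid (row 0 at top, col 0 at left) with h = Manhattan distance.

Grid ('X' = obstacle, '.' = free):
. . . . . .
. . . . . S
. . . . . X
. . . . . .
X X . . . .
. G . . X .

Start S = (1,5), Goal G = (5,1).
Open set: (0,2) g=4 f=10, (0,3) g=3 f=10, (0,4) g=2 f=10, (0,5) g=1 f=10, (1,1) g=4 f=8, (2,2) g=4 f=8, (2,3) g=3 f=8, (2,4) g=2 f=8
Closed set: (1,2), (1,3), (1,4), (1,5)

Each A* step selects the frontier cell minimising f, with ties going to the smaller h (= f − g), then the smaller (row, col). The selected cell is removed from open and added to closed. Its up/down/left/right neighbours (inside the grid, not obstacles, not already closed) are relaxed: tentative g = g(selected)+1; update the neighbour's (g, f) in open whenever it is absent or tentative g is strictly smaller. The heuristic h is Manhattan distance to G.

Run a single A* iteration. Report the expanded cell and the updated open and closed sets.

expanded=(1,1); open=[(0,1) g=5 f=10, (0,2) g=4 f=10, (0,3) g=3 f=10, (0,4) g=2 f=10, (0,5) g=1 f=10, (1,0) g=5 f=10, (2,1) g=5 f=8, (2,2) g=4 f=8, (2,3) g=3 f=8, (2,4) g=2 f=8]; closed=[(1,1), (1,2), (1,3), (1,4), (1,5)]

step 1: expand (1,1) (f=8, h=4) → closed; open now [(0,1) g=5 f=10, (0,2) g=4 f=10, (0,3) g=3 f=10, (0,4) g=2 f=10, (0,5) g=1 f=10, (1,0) g=5 f=10, (2,1) g=5 f=8, (2,2) g=4 f=8, (2,3) g=3 f=8, (2,4) g=2 f=8]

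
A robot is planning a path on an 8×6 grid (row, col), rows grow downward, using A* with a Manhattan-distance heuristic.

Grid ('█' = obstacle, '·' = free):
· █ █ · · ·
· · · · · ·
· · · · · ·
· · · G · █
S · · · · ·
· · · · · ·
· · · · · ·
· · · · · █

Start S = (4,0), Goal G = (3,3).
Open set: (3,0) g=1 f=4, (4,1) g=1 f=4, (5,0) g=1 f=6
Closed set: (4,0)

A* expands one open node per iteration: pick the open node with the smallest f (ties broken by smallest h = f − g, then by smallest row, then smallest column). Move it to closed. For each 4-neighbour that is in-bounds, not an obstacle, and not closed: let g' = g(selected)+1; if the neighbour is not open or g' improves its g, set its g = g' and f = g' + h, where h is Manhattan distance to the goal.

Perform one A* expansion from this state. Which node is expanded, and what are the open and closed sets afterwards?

step 1: expand (3,0) (f=4, h=3) → closed; open now [(2,0) g=2 f=6, (3,1) g=2 f=4, (4,1) g=1 f=4, (5,0) g=1 f=6]

expanded=(3,0); open=[(2,0) g=2 f=6, (3,1) g=2 f=4, (4,1) g=1 f=4, (5,0) g=1 f=6]; closed=[(3,0), (4,0)]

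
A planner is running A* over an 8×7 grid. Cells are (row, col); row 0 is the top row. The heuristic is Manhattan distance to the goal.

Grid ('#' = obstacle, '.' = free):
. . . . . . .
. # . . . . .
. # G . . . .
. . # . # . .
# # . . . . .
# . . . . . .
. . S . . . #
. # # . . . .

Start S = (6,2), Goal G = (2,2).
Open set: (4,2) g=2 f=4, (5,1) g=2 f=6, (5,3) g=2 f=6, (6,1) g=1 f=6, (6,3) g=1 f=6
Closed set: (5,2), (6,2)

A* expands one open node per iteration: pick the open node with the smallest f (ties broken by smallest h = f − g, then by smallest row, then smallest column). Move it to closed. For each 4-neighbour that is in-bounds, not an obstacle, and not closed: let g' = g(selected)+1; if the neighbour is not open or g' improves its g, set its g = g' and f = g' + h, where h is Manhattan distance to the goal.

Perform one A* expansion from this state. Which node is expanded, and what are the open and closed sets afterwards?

expanded=(4,2); open=[(4,3) g=3 f=6, (5,1) g=2 f=6, (5,3) g=2 f=6, (6,1) g=1 f=6, (6,3) g=1 f=6]; closed=[(4,2), (5,2), (6,2)]

step 1: expand (4,2) (f=4, h=2) → closed; open now [(4,3) g=3 f=6, (5,1) g=2 f=6, (5,3) g=2 f=6, (6,1) g=1 f=6, (6,3) g=1 f=6]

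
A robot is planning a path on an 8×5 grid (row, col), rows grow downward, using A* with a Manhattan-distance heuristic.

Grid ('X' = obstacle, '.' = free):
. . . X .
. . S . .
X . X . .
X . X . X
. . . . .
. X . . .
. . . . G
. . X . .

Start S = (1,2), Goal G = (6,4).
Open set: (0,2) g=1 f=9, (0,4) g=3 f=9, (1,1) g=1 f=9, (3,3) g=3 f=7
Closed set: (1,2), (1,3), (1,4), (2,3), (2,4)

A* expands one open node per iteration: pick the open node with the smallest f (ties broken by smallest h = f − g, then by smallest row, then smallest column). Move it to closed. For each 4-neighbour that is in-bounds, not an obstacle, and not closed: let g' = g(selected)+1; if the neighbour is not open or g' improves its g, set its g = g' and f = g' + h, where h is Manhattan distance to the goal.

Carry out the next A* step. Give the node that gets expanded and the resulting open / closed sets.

step 1: expand (3,3) (f=7, h=4) → closed; open now [(0,2) g=1 f=9, (0,4) g=3 f=9, (1,1) g=1 f=9, (4,3) g=4 f=7]

expanded=(3,3); open=[(0,2) g=1 f=9, (0,4) g=3 f=9, (1,1) g=1 f=9, (4,3) g=4 f=7]; closed=[(1,2), (1,3), (1,4), (2,3), (2,4), (3,3)]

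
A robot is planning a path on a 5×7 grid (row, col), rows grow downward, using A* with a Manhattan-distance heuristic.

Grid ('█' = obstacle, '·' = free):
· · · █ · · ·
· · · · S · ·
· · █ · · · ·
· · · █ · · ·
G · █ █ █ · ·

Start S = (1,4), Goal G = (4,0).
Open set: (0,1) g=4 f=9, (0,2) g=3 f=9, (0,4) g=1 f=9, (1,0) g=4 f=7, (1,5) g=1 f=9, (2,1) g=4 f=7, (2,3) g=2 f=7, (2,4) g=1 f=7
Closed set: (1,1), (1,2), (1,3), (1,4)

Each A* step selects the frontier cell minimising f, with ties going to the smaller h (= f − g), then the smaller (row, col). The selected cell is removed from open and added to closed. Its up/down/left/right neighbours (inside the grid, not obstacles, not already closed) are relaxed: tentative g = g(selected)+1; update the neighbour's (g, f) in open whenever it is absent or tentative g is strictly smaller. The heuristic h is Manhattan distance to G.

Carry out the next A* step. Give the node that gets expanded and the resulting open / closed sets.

expanded=(1,0); open=[(0,0) g=5 f=9, (0,1) g=4 f=9, (0,2) g=3 f=9, (0,4) g=1 f=9, (1,5) g=1 f=9, (2,0) g=5 f=7, (2,1) g=4 f=7, (2,3) g=2 f=7, (2,4) g=1 f=7]; closed=[(1,0), (1,1), (1,2), (1,3), (1,4)]

step 1: expand (1,0) (f=7, h=3) → closed; open now [(0,0) g=5 f=9, (0,1) g=4 f=9, (0,2) g=3 f=9, (0,4) g=1 f=9, (1,5) g=1 f=9, (2,0) g=5 f=7, (2,1) g=4 f=7, (2,3) g=2 f=7, (2,4) g=1 f=7]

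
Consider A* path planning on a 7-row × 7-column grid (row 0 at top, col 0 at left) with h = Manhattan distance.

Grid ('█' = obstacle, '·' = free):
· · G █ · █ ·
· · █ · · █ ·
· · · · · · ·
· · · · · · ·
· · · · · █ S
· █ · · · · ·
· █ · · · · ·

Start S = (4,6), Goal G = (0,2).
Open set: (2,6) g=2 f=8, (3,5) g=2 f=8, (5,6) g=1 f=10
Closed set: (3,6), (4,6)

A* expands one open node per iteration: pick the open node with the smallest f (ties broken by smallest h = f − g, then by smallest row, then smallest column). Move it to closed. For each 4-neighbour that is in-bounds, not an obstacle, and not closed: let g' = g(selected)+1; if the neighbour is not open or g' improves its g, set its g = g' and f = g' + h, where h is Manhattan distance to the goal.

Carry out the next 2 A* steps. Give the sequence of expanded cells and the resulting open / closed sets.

order=[(2,6) → (1,6)]; open=[(0,6) g=4 f=8, (2,5) g=3 f=8, (3,5) g=2 f=8, (5,6) g=1 f=10]; closed=[(1,6), (2,6), (3,6), (4,6)]

step 1: expand (2,6) (f=8, h=6) → closed; open now [(1,6) g=3 f=8, (2,5) g=3 f=8, (3,5) g=2 f=8, (5,6) g=1 f=10]
step 2: expand (1,6) (f=8, h=5) → closed; open now [(0,6) g=4 f=8, (2,5) g=3 f=8, (3,5) g=2 f=8, (5,6) g=1 f=10]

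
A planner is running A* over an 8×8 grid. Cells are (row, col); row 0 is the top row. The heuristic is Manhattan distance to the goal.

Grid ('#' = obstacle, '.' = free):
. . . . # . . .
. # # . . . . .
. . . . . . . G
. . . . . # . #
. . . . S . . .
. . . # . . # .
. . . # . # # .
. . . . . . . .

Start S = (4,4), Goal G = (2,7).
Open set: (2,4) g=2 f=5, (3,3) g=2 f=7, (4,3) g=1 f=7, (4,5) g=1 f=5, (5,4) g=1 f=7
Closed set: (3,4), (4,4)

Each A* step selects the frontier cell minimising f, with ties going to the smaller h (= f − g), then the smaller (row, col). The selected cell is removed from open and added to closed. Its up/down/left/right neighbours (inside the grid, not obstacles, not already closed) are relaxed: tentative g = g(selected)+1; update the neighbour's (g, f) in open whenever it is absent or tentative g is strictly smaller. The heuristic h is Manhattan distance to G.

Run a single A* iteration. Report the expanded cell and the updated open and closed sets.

step 1: expand (2,4) (f=5, h=3) → closed; open now [(1,4) g=3 f=7, (2,3) g=3 f=7, (2,5) g=3 f=5, (3,3) g=2 f=7, (4,3) g=1 f=7, (4,5) g=1 f=5, (5,4) g=1 f=7]

expanded=(2,4); open=[(1,4) g=3 f=7, (2,3) g=3 f=7, (2,5) g=3 f=5, (3,3) g=2 f=7, (4,3) g=1 f=7, (4,5) g=1 f=5, (5,4) g=1 f=7]; closed=[(2,4), (3,4), (4,4)]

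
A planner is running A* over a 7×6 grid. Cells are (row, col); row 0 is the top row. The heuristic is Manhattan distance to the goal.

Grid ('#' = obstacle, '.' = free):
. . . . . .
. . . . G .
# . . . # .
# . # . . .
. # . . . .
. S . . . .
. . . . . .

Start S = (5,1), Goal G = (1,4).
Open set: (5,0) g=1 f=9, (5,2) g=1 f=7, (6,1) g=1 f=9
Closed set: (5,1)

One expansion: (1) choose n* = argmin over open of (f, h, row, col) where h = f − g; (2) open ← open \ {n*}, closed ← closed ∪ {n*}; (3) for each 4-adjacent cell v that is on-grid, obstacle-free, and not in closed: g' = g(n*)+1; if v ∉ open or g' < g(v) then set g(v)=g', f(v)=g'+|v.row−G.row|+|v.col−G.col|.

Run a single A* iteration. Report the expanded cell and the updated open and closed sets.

step 1: expand (5,2) (f=7, h=6) → closed; open now [(4,2) g=2 f=7, (5,0) g=1 f=9, (5,3) g=2 f=7, (6,1) g=1 f=9, (6,2) g=2 f=9]

expanded=(5,2); open=[(4,2) g=2 f=7, (5,0) g=1 f=9, (5,3) g=2 f=7, (6,1) g=1 f=9, (6,2) g=2 f=9]; closed=[(5,1), (5,2)]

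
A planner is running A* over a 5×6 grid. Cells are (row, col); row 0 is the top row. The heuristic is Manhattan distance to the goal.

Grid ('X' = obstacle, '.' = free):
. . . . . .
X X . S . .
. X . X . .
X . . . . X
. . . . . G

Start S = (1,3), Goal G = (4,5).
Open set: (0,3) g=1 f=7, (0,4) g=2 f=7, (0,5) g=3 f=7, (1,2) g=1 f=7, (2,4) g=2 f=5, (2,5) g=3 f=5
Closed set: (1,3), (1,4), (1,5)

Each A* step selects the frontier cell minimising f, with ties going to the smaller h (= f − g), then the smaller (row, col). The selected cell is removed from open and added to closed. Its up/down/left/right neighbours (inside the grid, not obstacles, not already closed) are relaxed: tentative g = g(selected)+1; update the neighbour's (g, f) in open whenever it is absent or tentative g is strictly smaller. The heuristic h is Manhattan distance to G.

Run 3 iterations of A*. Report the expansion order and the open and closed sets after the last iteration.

step 1: expand (2,5) (f=5, h=2) → closed; open now [(0,3) g=1 f=7, (0,4) g=2 f=7, (0,5) g=3 f=7, (1,2) g=1 f=7, (2,4) g=2 f=5]
step 2: expand (2,4) (f=5, h=3) → closed; open now [(0,3) g=1 f=7, (0,4) g=2 f=7, (0,5) g=3 f=7, (1,2) g=1 f=7, (3,4) g=3 f=5]
step 3: expand (3,4) (f=5, h=2) → closed; open now [(0,3) g=1 f=7, (0,4) g=2 f=7, (0,5) g=3 f=7, (1,2) g=1 f=7, (3,3) g=4 f=7, (4,4) g=4 f=5]

order=[(2,5) → (2,4) → (3,4)]; open=[(0,3) g=1 f=7, (0,4) g=2 f=7, (0,5) g=3 f=7, (1,2) g=1 f=7, (3,3) g=4 f=7, (4,4) g=4 f=5]; closed=[(1,3), (1,4), (1,5), (2,4), (2,5), (3,4)]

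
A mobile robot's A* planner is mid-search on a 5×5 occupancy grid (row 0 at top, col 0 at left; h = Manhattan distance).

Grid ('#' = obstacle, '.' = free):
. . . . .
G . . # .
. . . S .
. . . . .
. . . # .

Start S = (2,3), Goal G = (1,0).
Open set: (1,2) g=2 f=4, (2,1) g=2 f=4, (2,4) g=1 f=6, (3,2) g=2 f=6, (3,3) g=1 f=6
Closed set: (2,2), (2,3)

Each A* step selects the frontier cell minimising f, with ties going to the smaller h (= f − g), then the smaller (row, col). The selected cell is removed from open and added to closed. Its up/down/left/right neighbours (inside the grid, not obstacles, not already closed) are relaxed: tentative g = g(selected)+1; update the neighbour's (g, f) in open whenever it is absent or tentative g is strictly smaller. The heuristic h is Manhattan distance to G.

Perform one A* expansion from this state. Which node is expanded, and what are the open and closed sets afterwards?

expanded=(1,2); open=[(0,2) g=3 f=6, (1,1) g=3 f=4, (2,1) g=2 f=4, (2,4) g=1 f=6, (3,2) g=2 f=6, (3,3) g=1 f=6]; closed=[(1,2), (2,2), (2,3)]

step 1: expand (1,2) (f=4, h=2) → closed; open now [(0,2) g=3 f=6, (1,1) g=3 f=4, (2,1) g=2 f=4, (2,4) g=1 f=6, (3,2) g=2 f=6, (3,3) g=1 f=6]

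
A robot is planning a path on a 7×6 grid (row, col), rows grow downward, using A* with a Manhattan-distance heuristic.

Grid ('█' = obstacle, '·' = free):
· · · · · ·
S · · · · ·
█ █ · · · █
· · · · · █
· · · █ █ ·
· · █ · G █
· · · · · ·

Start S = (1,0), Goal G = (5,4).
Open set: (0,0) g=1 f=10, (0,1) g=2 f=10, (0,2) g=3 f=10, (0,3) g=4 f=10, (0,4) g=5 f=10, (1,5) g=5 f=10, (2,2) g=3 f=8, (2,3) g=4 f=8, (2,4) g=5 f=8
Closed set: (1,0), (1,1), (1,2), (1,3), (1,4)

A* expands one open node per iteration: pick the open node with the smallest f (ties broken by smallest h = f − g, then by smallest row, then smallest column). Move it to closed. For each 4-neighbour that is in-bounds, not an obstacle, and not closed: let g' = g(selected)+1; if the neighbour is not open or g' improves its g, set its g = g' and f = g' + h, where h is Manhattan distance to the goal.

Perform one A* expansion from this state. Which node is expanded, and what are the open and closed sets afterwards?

step 1: expand (2,4) (f=8, h=3) → closed; open now [(0,0) g=1 f=10, (0,1) g=2 f=10, (0,2) g=3 f=10, (0,3) g=4 f=10, (0,4) g=5 f=10, (1,5) g=5 f=10, (2,2) g=3 f=8, (2,3) g=4 f=8, (3,4) g=6 f=8]

expanded=(2,4); open=[(0,0) g=1 f=10, (0,1) g=2 f=10, (0,2) g=3 f=10, (0,3) g=4 f=10, (0,4) g=5 f=10, (1,5) g=5 f=10, (2,2) g=3 f=8, (2,3) g=4 f=8, (3,4) g=6 f=8]; closed=[(1,0), (1,1), (1,2), (1,3), (1,4), (2,4)]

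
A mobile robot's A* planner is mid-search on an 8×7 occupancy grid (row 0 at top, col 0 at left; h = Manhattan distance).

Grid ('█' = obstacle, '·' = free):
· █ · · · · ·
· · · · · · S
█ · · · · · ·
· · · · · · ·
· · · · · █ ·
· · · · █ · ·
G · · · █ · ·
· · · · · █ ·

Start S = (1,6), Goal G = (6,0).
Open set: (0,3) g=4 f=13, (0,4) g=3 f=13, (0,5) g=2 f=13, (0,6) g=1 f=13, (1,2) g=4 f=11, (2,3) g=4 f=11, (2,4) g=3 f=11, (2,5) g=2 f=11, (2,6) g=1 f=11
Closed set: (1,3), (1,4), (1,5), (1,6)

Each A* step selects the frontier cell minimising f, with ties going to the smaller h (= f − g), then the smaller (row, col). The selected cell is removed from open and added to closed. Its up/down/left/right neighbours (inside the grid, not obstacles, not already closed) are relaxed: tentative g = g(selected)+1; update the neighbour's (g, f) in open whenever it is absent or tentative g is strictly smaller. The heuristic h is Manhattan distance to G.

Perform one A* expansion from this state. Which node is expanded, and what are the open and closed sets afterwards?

expanded=(1,2); open=[(0,2) g=5 f=13, (0,3) g=4 f=13, (0,4) g=3 f=13, (0,5) g=2 f=13, (0,6) g=1 f=13, (1,1) g=5 f=11, (2,2) g=5 f=11, (2,3) g=4 f=11, (2,4) g=3 f=11, (2,5) g=2 f=11, (2,6) g=1 f=11]; closed=[(1,2), (1,3), (1,4), (1,5), (1,6)]

step 1: expand (1,2) (f=11, h=7) → closed; open now [(0,2) g=5 f=13, (0,3) g=4 f=13, (0,4) g=3 f=13, (0,5) g=2 f=13, (0,6) g=1 f=13, (1,1) g=5 f=11, (2,2) g=5 f=11, (2,3) g=4 f=11, (2,4) g=3 f=11, (2,5) g=2 f=11, (2,6) g=1 f=11]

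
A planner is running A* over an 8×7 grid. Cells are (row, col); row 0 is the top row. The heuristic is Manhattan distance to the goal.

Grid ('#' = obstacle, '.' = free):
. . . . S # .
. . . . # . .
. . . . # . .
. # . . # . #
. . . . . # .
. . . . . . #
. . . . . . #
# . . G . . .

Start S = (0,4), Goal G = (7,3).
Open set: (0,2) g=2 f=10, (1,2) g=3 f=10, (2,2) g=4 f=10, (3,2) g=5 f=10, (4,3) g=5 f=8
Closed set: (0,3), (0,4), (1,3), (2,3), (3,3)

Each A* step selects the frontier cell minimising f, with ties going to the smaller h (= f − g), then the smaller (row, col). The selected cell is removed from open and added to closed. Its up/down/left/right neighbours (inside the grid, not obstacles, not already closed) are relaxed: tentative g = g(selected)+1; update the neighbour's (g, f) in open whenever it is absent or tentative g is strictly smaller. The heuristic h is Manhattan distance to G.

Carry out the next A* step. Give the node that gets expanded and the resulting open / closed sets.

expanded=(4,3); open=[(0,2) g=2 f=10, (1,2) g=3 f=10, (2,2) g=4 f=10, (3,2) g=5 f=10, (4,2) g=6 f=10, (4,4) g=6 f=10, (5,3) g=6 f=8]; closed=[(0,3), (0,4), (1,3), (2,3), (3,3), (4,3)]

step 1: expand (4,3) (f=8, h=3) → closed; open now [(0,2) g=2 f=10, (1,2) g=3 f=10, (2,2) g=4 f=10, (3,2) g=5 f=10, (4,2) g=6 f=10, (4,4) g=6 f=10, (5,3) g=6 f=8]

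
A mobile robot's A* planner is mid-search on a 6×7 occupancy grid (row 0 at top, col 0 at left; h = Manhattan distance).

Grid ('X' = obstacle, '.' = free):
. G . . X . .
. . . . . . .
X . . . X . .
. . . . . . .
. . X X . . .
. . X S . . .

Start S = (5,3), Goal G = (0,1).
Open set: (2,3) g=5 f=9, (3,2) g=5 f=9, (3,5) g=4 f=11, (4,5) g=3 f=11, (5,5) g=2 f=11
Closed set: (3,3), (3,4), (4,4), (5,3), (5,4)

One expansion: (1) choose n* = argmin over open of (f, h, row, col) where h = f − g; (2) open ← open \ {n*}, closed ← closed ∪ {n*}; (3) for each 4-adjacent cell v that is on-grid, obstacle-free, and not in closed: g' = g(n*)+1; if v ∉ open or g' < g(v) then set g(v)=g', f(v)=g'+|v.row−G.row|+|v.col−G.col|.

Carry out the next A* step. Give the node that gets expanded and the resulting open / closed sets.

expanded=(2,3); open=[(1,3) g=6 f=9, (2,2) g=6 f=9, (3,2) g=5 f=9, (3,5) g=4 f=11, (4,5) g=3 f=11, (5,5) g=2 f=11]; closed=[(2,3), (3,3), (3,4), (4,4), (5,3), (5,4)]

step 1: expand (2,3) (f=9, h=4) → closed; open now [(1,3) g=6 f=9, (2,2) g=6 f=9, (3,2) g=5 f=9, (3,5) g=4 f=11, (4,5) g=3 f=11, (5,5) g=2 f=11]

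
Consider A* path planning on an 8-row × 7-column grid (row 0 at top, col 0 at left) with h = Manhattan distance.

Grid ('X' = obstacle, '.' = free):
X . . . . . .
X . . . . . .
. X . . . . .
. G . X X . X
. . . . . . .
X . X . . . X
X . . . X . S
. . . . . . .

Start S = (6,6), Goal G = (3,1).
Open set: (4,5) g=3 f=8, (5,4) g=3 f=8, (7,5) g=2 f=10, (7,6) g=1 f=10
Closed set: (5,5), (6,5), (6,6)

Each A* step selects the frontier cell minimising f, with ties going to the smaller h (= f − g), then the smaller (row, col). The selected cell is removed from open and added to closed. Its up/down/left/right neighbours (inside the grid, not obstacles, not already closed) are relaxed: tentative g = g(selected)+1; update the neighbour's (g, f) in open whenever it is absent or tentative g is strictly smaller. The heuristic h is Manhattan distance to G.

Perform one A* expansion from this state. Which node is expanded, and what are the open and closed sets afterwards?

expanded=(4,5); open=[(3,5) g=4 f=8, (4,4) g=4 f=8, (4,6) g=4 f=10, (5,4) g=3 f=8, (7,5) g=2 f=10, (7,6) g=1 f=10]; closed=[(4,5), (5,5), (6,5), (6,6)]

step 1: expand (4,5) (f=8, h=5) → closed; open now [(3,5) g=4 f=8, (4,4) g=4 f=8, (4,6) g=4 f=10, (5,4) g=3 f=8, (7,5) g=2 f=10, (7,6) g=1 f=10]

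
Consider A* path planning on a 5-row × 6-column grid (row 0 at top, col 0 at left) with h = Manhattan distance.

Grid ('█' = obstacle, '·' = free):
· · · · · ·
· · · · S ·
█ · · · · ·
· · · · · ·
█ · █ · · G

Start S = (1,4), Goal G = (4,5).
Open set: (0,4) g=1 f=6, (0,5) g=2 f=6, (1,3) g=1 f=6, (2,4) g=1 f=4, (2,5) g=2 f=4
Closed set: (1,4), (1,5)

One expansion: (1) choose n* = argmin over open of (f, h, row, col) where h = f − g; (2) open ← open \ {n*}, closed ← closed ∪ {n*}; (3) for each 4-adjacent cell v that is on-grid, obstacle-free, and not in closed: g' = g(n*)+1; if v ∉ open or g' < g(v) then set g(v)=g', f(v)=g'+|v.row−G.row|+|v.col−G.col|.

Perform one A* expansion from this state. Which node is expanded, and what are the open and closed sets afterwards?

expanded=(2,5); open=[(0,4) g=1 f=6, (0,5) g=2 f=6, (1,3) g=1 f=6, (2,4) g=1 f=4, (3,5) g=3 f=4]; closed=[(1,4), (1,5), (2,5)]

step 1: expand (2,5) (f=4, h=2) → closed; open now [(0,4) g=1 f=6, (0,5) g=2 f=6, (1,3) g=1 f=6, (2,4) g=1 f=4, (3,5) g=3 f=4]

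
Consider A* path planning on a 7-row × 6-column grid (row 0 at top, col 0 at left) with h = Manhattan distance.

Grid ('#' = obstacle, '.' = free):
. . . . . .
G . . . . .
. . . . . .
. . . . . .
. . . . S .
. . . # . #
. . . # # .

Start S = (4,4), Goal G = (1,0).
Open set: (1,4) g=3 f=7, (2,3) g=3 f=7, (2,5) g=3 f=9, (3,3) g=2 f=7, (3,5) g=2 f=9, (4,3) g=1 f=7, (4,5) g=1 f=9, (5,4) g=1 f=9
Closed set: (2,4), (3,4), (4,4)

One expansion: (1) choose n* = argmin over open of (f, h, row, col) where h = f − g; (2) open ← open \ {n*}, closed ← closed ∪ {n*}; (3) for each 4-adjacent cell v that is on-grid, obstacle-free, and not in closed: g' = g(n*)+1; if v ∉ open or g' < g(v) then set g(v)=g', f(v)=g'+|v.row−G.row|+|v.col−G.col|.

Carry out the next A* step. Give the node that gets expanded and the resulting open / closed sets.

step 1: expand (1,4) (f=7, h=4) → closed; open now [(0,4) g=4 f=9, (1,3) g=4 f=7, (1,5) g=4 f=9, (2,3) g=3 f=7, (2,5) g=3 f=9, (3,3) g=2 f=7, (3,5) g=2 f=9, (4,3) g=1 f=7, (4,5) g=1 f=9, (5,4) g=1 f=9]

expanded=(1,4); open=[(0,4) g=4 f=9, (1,3) g=4 f=7, (1,5) g=4 f=9, (2,3) g=3 f=7, (2,5) g=3 f=9, (3,3) g=2 f=7, (3,5) g=2 f=9, (4,3) g=1 f=7, (4,5) g=1 f=9, (5,4) g=1 f=9]; closed=[(1,4), (2,4), (3,4), (4,4)]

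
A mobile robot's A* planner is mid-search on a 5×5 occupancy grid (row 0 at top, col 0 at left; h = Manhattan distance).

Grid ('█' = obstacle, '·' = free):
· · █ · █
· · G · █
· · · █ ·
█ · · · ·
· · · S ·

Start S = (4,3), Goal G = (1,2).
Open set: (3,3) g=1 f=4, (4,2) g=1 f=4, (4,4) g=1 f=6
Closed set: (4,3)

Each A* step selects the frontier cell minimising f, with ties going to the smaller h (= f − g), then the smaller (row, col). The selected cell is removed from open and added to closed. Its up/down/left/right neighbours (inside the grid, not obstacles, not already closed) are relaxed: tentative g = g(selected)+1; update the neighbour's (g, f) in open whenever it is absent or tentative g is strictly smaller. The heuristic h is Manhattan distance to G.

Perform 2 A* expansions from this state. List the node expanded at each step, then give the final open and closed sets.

order=[(3,3) → (3,2)]; open=[(2,2) g=3 f=4, (3,1) g=3 f=6, (3,4) g=2 f=6, (4,2) g=1 f=4, (4,4) g=1 f=6]; closed=[(3,2), (3,3), (4,3)]

step 1: expand (3,3) (f=4, h=3) → closed; open now [(3,2) g=2 f=4, (3,4) g=2 f=6, (4,2) g=1 f=4, (4,4) g=1 f=6]
step 2: expand (3,2) (f=4, h=2) → closed; open now [(2,2) g=3 f=4, (3,1) g=3 f=6, (3,4) g=2 f=6, (4,2) g=1 f=4, (4,4) g=1 f=6]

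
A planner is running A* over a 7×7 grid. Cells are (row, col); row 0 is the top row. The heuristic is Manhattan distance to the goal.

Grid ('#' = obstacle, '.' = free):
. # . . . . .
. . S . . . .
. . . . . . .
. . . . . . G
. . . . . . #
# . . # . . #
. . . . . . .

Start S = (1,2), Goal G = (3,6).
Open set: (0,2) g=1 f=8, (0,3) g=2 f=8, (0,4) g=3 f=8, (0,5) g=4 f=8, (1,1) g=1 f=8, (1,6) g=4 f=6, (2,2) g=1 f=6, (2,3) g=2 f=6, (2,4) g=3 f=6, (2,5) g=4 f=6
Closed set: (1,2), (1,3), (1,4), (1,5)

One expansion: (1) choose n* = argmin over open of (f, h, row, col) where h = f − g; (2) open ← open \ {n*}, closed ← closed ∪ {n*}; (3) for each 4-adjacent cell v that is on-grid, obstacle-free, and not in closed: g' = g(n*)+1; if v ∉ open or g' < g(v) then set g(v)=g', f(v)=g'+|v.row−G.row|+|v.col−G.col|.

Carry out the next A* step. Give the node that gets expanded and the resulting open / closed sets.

step 1: expand (1,6) (f=6, h=2) → closed; open now [(0,2) g=1 f=8, (0,3) g=2 f=8, (0,4) g=3 f=8, (0,5) g=4 f=8, (0,6) g=5 f=8, (1,1) g=1 f=8, (2,2) g=1 f=6, (2,3) g=2 f=6, (2,4) g=3 f=6, (2,5) g=4 f=6, (2,6) g=5 f=6]

expanded=(1,6); open=[(0,2) g=1 f=8, (0,3) g=2 f=8, (0,4) g=3 f=8, (0,5) g=4 f=8, (0,6) g=5 f=8, (1,1) g=1 f=8, (2,2) g=1 f=6, (2,3) g=2 f=6, (2,4) g=3 f=6, (2,5) g=4 f=6, (2,6) g=5 f=6]; closed=[(1,2), (1,3), (1,4), (1,5), (1,6)]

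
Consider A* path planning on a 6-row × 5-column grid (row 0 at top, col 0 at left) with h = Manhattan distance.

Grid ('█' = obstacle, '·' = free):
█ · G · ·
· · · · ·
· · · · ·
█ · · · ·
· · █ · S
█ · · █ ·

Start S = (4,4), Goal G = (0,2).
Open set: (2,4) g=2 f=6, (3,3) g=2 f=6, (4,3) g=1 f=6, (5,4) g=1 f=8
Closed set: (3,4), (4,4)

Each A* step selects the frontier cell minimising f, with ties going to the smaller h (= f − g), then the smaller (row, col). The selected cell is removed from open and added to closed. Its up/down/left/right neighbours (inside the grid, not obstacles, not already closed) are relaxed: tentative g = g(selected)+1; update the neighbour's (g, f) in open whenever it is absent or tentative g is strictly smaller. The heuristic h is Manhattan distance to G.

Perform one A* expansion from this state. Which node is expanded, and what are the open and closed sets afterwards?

expanded=(2,4); open=[(1,4) g=3 f=6, (2,3) g=3 f=6, (3,3) g=2 f=6, (4,3) g=1 f=6, (5,4) g=1 f=8]; closed=[(2,4), (3,4), (4,4)]

step 1: expand (2,4) (f=6, h=4) → closed; open now [(1,4) g=3 f=6, (2,3) g=3 f=6, (3,3) g=2 f=6, (4,3) g=1 f=6, (5,4) g=1 f=8]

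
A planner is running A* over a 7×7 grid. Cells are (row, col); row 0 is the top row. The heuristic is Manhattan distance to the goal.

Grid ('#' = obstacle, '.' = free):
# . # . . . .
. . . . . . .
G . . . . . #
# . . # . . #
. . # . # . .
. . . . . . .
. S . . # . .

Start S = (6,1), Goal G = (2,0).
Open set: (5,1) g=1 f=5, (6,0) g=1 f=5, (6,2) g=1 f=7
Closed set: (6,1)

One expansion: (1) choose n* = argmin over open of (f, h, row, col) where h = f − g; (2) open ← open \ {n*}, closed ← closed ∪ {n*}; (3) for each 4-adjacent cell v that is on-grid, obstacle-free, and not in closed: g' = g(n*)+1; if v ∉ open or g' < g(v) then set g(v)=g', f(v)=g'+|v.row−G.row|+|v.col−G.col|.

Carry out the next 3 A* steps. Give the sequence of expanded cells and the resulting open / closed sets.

step 1: expand (5,1) (f=5, h=4) → closed; open now [(4,1) g=2 f=5, (5,0) g=2 f=5, (5,2) g=2 f=7, (6,0) g=1 f=5, (6,2) g=1 f=7]
step 2: expand (4,1) (f=5, h=3) → closed; open now [(3,1) g=3 f=5, (4,0) g=3 f=5, (5,0) g=2 f=5, (5,2) g=2 f=7, (6,0) g=1 f=5, (6,2) g=1 f=7]
step 3: expand (3,1) (f=5, h=2) → closed; open now [(2,1) g=4 f=5, (3,2) g=4 f=7, (4,0) g=3 f=5, (5,0) g=2 f=5, (5,2) g=2 f=7, (6,0) g=1 f=5, (6,2) g=1 f=7]

order=[(5,1) → (4,1) → (3,1)]; open=[(2,1) g=4 f=5, (3,2) g=4 f=7, (4,0) g=3 f=5, (5,0) g=2 f=5, (5,2) g=2 f=7, (6,0) g=1 f=5, (6,2) g=1 f=7]; closed=[(3,1), (4,1), (5,1), (6,1)]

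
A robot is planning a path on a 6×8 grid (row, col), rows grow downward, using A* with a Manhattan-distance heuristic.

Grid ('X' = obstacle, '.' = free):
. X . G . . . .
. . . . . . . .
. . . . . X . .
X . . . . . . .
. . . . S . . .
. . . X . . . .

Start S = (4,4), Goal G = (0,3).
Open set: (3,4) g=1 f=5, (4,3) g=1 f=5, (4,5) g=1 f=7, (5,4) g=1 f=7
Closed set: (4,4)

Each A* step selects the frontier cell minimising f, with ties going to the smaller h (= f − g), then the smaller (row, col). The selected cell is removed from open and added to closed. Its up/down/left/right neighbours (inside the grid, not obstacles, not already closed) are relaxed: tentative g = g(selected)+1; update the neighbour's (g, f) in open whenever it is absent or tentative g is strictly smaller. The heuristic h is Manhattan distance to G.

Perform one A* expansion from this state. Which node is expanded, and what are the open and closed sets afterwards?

step 1: expand (3,4) (f=5, h=4) → closed; open now [(2,4) g=2 f=5, (3,3) g=2 f=5, (3,5) g=2 f=7, (4,3) g=1 f=5, (4,5) g=1 f=7, (5,4) g=1 f=7]

expanded=(3,4); open=[(2,4) g=2 f=5, (3,3) g=2 f=5, (3,5) g=2 f=7, (4,3) g=1 f=5, (4,5) g=1 f=7, (5,4) g=1 f=7]; closed=[(3,4), (4,4)]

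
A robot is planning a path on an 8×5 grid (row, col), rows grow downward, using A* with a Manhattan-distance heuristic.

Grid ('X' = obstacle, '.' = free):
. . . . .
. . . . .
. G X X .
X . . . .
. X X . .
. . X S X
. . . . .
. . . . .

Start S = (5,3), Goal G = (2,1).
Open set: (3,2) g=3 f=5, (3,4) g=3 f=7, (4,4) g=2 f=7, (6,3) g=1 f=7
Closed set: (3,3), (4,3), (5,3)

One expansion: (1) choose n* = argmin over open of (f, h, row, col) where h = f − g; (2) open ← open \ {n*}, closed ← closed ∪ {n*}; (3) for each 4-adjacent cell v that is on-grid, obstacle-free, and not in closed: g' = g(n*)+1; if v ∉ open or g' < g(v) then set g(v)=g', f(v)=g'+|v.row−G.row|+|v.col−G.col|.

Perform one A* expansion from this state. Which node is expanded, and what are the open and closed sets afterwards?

expanded=(3,2); open=[(3,1) g=4 f=5, (3,4) g=3 f=7, (4,4) g=2 f=7, (6,3) g=1 f=7]; closed=[(3,2), (3,3), (4,3), (5,3)]

step 1: expand (3,2) (f=5, h=2) → closed; open now [(3,1) g=4 f=5, (3,4) g=3 f=7, (4,4) g=2 f=7, (6,3) g=1 f=7]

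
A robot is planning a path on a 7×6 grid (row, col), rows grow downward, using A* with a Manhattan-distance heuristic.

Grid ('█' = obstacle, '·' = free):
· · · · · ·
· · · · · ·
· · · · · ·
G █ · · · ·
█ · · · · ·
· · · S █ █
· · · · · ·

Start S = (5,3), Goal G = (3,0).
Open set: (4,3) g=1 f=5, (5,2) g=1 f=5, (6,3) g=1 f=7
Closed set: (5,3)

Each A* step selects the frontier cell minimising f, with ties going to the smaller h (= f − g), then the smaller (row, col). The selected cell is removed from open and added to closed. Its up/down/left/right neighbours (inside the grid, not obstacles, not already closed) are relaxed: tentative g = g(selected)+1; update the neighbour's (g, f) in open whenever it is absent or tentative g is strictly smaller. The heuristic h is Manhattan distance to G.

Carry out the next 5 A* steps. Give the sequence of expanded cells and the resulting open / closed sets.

order=[(4,3) → (3,3) → (3,2) → (4,2) → (4,1)]; open=[(2,2) g=4 f=7, (2,3) g=3 f=7, (3,4) g=3 f=7, (4,4) g=2 f=7, (5,1) g=4 f=7, (5,2) g=1 f=5, (6,3) g=1 f=7]; closed=[(3,2), (3,3), (4,1), (4,2), (4,3), (5,3)]

step 1: expand (4,3) (f=5, h=4) → closed; open now [(3,3) g=2 f=5, (4,2) g=2 f=5, (4,4) g=2 f=7, (5,2) g=1 f=5, (6,3) g=1 f=7]
step 2: expand (3,3) (f=5, h=3) → closed; open now [(2,3) g=3 f=7, (3,2) g=3 f=5, (3,4) g=3 f=7, (4,2) g=2 f=5, (4,4) g=2 f=7, (5,2) g=1 f=5, (6,3) g=1 f=7]
step 3: expand (3,2) (f=5, h=2) → closed; open now [(2,2) g=4 f=7, (2,3) g=3 f=7, (3,4) g=3 f=7, (4,2) g=2 f=5, (4,4) g=2 f=7, (5,2) g=1 f=5, (6,3) g=1 f=7]
step 4: expand (4,2) (f=5, h=3) → closed; open now [(2,2) g=4 f=7, (2,3) g=3 f=7, (3,4) g=3 f=7, (4,1) g=3 f=5, (4,4) g=2 f=7, (5,2) g=1 f=5, (6,3) g=1 f=7]
step 5: expand (4,1) (f=5, h=2) → closed; open now [(2,2) g=4 f=7, (2,3) g=3 f=7, (3,4) g=3 f=7, (4,4) g=2 f=7, (5,1) g=4 f=7, (5,2) g=1 f=5, (6,3) g=1 f=7]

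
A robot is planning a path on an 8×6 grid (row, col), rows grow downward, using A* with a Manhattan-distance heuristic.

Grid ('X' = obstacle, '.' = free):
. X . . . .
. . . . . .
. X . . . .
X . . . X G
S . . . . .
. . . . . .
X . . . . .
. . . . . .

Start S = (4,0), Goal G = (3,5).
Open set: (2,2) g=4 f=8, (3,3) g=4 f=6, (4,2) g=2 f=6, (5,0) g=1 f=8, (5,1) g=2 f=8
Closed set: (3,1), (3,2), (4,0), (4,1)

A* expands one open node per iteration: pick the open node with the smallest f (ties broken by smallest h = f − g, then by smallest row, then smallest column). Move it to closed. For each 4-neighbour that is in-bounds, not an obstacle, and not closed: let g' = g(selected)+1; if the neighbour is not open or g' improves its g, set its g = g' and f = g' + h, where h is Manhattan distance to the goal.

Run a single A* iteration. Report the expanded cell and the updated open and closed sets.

expanded=(3,3); open=[(2,2) g=4 f=8, (2,3) g=5 f=8, (4,2) g=2 f=6, (4,3) g=5 f=8, (5,0) g=1 f=8, (5,1) g=2 f=8]; closed=[(3,1), (3,2), (3,3), (4,0), (4,1)]

step 1: expand (3,3) (f=6, h=2) → closed; open now [(2,2) g=4 f=8, (2,3) g=5 f=8, (4,2) g=2 f=6, (4,3) g=5 f=8, (5,0) g=1 f=8, (5,1) g=2 f=8]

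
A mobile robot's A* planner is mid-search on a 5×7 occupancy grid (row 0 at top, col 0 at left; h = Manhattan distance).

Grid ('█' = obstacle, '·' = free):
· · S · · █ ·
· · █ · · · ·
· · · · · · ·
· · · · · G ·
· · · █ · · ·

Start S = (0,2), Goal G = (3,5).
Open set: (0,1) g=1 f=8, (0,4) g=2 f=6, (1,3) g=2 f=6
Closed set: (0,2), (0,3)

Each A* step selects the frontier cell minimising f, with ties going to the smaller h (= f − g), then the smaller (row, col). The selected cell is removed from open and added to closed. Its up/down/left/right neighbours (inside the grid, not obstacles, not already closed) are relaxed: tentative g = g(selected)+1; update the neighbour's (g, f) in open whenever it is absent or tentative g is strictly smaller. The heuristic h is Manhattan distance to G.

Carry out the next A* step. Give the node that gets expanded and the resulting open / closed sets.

step 1: expand (0,4) (f=6, h=4) → closed; open now [(0,1) g=1 f=8, (1,3) g=2 f=6, (1,4) g=3 f=6]

expanded=(0,4); open=[(0,1) g=1 f=8, (1,3) g=2 f=6, (1,4) g=3 f=6]; closed=[(0,2), (0,3), (0,4)]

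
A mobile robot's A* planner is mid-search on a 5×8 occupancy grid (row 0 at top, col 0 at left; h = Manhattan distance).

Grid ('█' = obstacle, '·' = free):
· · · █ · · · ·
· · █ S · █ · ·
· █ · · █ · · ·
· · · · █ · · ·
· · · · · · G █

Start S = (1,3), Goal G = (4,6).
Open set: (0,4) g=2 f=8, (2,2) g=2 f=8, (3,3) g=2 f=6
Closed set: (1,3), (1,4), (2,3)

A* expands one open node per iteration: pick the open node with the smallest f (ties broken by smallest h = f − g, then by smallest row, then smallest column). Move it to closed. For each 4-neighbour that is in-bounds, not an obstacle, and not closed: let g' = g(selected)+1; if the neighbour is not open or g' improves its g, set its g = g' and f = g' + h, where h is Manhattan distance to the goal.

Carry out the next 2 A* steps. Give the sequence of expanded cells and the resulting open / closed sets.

order=[(3,3) → (4,3)]; open=[(0,4) g=2 f=8, (2,2) g=2 f=8, (3,2) g=3 f=8, (4,2) g=4 f=8, (4,4) g=4 f=6]; closed=[(1,3), (1,4), (2,3), (3,3), (4,3)]

step 1: expand (3,3) (f=6, h=4) → closed; open now [(0,4) g=2 f=8, (2,2) g=2 f=8, (3,2) g=3 f=8, (4,3) g=3 f=6]
step 2: expand (4,3) (f=6, h=3) → closed; open now [(0,4) g=2 f=8, (2,2) g=2 f=8, (3,2) g=3 f=8, (4,2) g=4 f=8, (4,4) g=4 f=6]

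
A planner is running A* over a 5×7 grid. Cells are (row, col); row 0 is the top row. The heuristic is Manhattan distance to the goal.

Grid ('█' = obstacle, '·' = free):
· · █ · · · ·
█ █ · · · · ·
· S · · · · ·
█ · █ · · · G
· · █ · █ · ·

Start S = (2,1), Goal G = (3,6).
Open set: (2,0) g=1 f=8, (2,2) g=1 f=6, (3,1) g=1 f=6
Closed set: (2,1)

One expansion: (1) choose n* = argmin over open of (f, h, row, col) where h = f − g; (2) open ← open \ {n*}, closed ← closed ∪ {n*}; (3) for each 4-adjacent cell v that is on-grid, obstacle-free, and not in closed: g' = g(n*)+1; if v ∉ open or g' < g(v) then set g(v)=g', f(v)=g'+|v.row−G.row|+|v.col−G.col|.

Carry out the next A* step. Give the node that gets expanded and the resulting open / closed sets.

expanded=(2,2); open=[(1,2) g=2 f=8, (2,0) g=1 f=8, (2,3) g=2 f=6, (3,1) g=1 f=6]; closed=[(2,1), (2,2)]

step 1: expand (2,2) (f=6, h=5) → closed; open now [(1,2) g=2 f=8, (2,0) g=1 f=8, (2,3) g=2 f=6, (3,1) g=1 f=6]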